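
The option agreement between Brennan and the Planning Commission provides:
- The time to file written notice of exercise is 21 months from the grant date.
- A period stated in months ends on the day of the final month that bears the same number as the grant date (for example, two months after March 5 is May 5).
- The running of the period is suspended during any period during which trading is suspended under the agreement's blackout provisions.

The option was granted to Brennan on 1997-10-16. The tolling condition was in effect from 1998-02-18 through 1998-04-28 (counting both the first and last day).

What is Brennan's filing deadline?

September 24, 1999

21 months after 1997-10-16 is July 16, 1999.
From February 18, 1998 through April 28, 1998 inclusive is 70 days; tolling adds 70 days: July 16, 1999 + 70 days = September 24, 1999.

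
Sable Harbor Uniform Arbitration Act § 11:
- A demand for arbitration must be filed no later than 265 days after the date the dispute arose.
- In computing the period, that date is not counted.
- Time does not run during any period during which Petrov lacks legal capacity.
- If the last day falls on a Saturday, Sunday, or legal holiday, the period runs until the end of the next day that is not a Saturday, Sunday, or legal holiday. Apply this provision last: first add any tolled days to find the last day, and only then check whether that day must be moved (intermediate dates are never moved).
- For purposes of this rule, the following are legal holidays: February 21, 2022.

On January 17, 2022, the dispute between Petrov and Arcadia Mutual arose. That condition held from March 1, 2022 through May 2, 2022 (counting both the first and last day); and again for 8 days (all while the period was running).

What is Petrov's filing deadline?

December 19, 2022

265 days after January 17, 2022 is October 9, 2022.
From March 1, 2022 through May 2, 2022 inclusive is 63 days; tolling adds 63 days: October 9, 2022 + 63 days = December 11, 2022.
Tolling adds 8 days: December 11, 2022 + 8 days = December 19, 2022.
December 19, 2022 is a Monday and not a legal holiday, so no extension applies.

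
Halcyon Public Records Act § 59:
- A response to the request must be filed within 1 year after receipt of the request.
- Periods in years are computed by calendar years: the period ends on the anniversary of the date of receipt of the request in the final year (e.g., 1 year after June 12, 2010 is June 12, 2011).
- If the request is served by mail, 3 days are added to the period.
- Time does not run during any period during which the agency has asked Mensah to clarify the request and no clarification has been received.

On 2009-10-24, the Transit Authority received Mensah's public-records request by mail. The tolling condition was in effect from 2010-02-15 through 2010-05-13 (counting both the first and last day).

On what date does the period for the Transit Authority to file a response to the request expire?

January 23, 2011

1 year after 2009-10-24 is October 24, 2010.
Service was by mail, adding 3 days: October 24, 2010 + 3 days = October 27, 2010.
From February 15, 2010 through May 13, 2010 inclusive is 88 days; tolling adds 88 days: October 27, 2010 + 88 days = January 23, 2011.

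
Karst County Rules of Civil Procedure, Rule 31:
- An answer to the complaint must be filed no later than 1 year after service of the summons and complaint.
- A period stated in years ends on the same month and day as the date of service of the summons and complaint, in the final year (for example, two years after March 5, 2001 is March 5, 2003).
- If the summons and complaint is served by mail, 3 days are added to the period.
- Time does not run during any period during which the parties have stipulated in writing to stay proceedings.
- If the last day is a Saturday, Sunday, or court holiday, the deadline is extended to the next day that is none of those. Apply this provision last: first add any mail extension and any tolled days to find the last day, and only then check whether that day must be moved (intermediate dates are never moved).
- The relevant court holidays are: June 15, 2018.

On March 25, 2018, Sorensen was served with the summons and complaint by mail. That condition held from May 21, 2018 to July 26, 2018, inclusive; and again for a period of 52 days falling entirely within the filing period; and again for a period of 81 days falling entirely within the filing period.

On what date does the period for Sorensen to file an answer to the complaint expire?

1 year after March 25, 2018 is March 25, 2019.
Service was by mail, adding 3 days: March 25, 2019 + 3 days = March 28, 2019.
From May 21, 2018 through July 26, 2018 inclusive is 67 days; tolling adds 67 days: March 28, 2019 + 67 days = June 3, 2019.
Tolling adds 52 days: June 3, 2019 + 52 days = July 25, 2019.
Tolling adds 81 days: July 25, 2019 + 81 days = October 14, 2019.
October 14, 2019 is a Monday and not a court holiday, so no extension applies.

October 14, 2019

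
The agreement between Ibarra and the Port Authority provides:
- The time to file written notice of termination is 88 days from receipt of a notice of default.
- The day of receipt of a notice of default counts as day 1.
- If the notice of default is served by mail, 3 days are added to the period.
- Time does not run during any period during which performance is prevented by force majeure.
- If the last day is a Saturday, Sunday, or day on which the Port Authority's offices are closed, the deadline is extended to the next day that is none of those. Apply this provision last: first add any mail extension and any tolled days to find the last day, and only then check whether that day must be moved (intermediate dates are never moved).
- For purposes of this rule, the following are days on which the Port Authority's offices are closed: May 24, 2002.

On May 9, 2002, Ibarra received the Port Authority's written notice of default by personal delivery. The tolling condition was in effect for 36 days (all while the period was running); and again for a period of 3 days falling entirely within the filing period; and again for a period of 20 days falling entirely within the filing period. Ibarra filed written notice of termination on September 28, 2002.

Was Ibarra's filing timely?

Counting May 9, 2002 as day 1, day 88 is August 4, 2002.
Service was not by mail, so no mail extension applies.
Tolling adds 36 days: August 4, 2002 + 36 days = September 9, 2002.
Tolling adds 3 days: September 9, 2002 + 3 days = September 12, 2002.
Tolling adds 20 days: September 12, 2002 + 20 days = October 2, 2002.
October 2, 2002 is a Wednesday and not a day on which the Port Authority's offices are closed, so no extension applies.
The deadline is October 2, 2002; the filing on September 28, 2002 is on or before that date.

Yes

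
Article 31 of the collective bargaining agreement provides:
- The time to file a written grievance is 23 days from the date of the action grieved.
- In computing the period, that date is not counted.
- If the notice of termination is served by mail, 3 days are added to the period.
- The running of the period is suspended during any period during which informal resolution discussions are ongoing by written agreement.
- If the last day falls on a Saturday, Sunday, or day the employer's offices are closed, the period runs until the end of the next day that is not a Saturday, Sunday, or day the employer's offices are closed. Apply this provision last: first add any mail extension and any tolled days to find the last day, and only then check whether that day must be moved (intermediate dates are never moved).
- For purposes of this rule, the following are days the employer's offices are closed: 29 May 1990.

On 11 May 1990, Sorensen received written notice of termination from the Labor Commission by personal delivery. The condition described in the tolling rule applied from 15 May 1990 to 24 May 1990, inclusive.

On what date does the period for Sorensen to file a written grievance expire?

June 13, 1990

23 days after 11 May 1990 is June 3, 1990.
Service was not by mail, so no mail extension applies.
From May 15, 1990 through May 24, 1990 inclusive is 10 days; tolling adds 10 days: June 3, 1990 + 10 days = June 13, 1990.
June 13, 1990 is a Wednesday and not a day the employer's offices are closed, so no extension applies.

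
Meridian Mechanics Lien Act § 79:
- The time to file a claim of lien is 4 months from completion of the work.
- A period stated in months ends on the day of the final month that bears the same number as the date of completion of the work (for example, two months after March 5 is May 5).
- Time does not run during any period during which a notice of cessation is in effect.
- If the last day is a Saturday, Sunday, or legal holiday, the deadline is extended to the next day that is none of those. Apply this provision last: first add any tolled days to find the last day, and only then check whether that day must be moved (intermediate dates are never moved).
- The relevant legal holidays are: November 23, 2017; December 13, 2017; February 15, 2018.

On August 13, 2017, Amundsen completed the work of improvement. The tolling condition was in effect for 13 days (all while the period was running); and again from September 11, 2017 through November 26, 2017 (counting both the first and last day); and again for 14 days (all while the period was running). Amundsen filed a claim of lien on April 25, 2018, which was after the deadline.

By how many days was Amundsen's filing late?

4 months after August 13, 2017 is December 13, 2017.
Tolling adds 13 days: December 13, 2017 + 13 days = December 26, 2017.
From September 11, 2017 through November 26, 2017 inclusive is 77 days; tolling adds 77 days: December 26, 2017 + 77 days = March 13, 2018.
Tolling adds 14 days: March 13, 2018 + 14 days = March 27, 2018.
March 27, 2018 is a Tuesday and not a legal holiday, so no extension applies.
The deadline is March 27, 2018; from March 27, 2018 to April 25, 2018 is 29 days.

29 days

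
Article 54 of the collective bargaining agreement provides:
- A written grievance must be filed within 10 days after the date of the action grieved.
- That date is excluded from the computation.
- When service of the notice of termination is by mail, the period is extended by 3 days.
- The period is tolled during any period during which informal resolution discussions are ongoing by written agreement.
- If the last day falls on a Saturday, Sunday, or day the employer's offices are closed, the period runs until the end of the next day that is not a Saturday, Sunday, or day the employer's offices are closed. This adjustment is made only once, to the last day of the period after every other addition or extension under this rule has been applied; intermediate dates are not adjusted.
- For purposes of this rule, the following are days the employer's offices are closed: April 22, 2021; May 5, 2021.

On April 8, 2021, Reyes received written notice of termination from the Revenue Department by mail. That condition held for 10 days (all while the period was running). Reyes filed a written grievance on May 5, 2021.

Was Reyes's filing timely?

10 days after April 8, 2021 is April 18, 2021.
Service was by mail, adding 3 days: April 18, 2021 + 3 days = April 21, 2021.
Tolling adds 10 days: April 21, 2021 + 10 days = May 1, 2021.
May 1, 2021 is Saturday; May 2, 2021 is Sunday. The next qualifying day is May 3, 2021.
The deadline is May 3, 2021; the filing on May 5, 2021 is after that date.

No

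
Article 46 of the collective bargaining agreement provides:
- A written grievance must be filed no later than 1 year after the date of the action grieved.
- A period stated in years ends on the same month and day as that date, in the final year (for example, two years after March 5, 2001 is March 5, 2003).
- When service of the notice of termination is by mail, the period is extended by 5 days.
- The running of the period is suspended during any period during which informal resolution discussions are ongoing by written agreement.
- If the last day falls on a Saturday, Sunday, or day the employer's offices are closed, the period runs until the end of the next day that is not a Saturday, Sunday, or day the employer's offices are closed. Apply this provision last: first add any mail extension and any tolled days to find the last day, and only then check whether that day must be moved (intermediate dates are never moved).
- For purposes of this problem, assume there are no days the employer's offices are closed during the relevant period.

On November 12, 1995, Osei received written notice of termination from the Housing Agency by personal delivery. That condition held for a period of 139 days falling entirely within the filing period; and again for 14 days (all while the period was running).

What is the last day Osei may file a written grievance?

April 14, 1997

1 year after November 12, 1995 is November 12, 1996.
Service was not by mail, so no mail extension applies.
Tolling adds 139 days: November 12, 1996 + 139 days = March 31, 1997.
Tolling adds 14 days: March 31, 1997 + 14 days = April 14, 1997.
April 14, 1997 is a Monday and not a day the employer's offices are closed, so no extension applies.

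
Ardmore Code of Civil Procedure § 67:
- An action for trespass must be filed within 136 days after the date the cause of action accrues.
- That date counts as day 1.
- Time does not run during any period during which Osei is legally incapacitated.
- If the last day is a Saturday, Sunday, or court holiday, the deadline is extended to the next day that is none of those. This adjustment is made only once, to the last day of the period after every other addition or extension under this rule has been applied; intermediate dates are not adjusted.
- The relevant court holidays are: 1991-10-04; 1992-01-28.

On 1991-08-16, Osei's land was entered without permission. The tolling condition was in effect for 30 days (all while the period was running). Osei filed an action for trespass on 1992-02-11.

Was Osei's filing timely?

No

Counting 1991-08-16 as day 1, day 136 is December 29, 1991.
Tolling adds 30 days: December 29, 1991 + 30 days = January 28, 1992.
January 28, 1992 is a listed holiday. The next qualifying day is January 29, 1992.
The deadline is January 29, 1992; the filing on February 11, 1992 is after that date.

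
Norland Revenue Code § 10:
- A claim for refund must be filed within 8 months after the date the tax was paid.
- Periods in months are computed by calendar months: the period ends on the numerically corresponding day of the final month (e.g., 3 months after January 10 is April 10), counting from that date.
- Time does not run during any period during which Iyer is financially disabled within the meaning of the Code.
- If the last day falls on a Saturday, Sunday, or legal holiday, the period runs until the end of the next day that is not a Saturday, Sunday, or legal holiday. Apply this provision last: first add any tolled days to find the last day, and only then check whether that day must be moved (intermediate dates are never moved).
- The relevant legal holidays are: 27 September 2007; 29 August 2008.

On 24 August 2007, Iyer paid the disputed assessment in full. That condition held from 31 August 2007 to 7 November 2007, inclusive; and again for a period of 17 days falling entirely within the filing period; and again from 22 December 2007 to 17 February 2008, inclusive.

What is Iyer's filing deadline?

September 15, 2008

8 months after 24 August 2007 is April 24, 2008.
From August 31, 2007 through November 7, 2007 inclusive is 69 days; tolling adds 69 days: April 24, 2008 + 69 days = July 2, 2008.
Tolling adds 17 days: July 2, 2008 + 17 days = July 19, 2008.
From December 22, 2007 through February 17, 2008 inclusive is 58 days; tolling adds 58 days: July 19, 2008 + 58 days = September 15, 2008.
September 15, 2008 is a Monday and not a legal holiday, so no extension applies.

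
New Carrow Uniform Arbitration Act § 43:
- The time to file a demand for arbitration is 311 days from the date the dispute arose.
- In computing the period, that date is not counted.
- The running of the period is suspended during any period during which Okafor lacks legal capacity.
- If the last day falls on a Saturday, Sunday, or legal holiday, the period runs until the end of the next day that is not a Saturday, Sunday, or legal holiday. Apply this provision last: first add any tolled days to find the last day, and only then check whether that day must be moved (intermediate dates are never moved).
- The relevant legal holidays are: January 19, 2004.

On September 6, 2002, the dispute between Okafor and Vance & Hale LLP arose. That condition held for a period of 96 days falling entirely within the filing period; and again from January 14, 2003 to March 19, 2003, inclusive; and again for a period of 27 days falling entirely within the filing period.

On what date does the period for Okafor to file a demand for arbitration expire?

January 20, 2004

311 days after September 6, 2002 is July 14, 2003.
Tolling adds 96 days: July 14, 2003 + 96 days = October 18, 2003.
From January 14, 2003 through March 19, 2003 inclusive is 65 days; tolling adds 65 days: October 18, 2003 + 65 days = December 22, 2003.
Tolling adds 27 days: December 22, 2003 + 27 days = January 18, 2004.
January 18, 2004 is Sunday; January 19, 2004 is a listed holiday. The next qualifying day is January 20, 2004.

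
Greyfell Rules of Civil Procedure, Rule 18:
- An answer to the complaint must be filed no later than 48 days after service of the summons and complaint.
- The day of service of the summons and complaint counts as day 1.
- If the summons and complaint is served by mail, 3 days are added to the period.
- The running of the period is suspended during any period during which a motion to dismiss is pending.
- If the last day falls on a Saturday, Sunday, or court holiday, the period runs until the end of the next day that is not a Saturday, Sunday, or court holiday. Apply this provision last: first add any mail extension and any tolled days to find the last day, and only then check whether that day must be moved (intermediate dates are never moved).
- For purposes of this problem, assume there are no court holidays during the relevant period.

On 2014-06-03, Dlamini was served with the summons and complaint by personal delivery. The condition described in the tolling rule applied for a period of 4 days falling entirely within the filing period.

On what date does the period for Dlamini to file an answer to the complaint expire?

Counting 2014-06-03 as day 1, day 48 is July 20, 2014.
Service was not by mail, so no mail extension applies.
Tolling adds 4 days: July 20, 2014 + 4 days = July 24, 2014.
July 24, 2014 is a Thursday and not a court holiday, so no extension applies.

July 24, 2014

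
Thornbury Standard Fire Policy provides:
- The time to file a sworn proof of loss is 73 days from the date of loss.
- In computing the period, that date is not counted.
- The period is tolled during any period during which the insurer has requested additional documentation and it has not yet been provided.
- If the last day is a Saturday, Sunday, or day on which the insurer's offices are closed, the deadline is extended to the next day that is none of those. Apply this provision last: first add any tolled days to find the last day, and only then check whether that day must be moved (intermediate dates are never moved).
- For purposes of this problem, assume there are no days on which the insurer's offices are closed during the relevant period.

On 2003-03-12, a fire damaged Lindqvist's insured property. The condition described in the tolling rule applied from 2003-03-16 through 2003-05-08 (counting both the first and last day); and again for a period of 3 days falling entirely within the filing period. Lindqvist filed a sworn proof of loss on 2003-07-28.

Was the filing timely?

No

73 days after 2003-03-12 is May 24, 2003.
From March 16, 2003 through May 8, 2003 inclusive is 54 days; tolling adds 54 days: May 24, 2003 + 54 days = July 17, 2003.
Tolling adds 3 days: July 17, 2003 + 3 days = July 20, 2003.
July 20, 2003 is Sunday. The next qualifying day is July 21, 2003.
The deadline is July 21, 2003; the filing on July 28, 2003 is after that date.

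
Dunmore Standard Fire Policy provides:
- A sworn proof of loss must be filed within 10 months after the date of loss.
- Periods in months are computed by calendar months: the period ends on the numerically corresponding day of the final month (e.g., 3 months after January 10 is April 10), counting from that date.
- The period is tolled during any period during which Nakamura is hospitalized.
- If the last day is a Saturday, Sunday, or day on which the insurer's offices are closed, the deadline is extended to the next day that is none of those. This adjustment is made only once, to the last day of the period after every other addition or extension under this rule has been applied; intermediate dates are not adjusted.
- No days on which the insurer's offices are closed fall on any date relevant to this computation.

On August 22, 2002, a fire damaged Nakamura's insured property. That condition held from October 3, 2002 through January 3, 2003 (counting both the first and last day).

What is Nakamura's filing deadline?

September 23, 2003

10 months after August 22, 2002 is June 22, 2003.
From October 3, 2002 through January 3, 2003 inclusive is 93 days; tolling adds 93 days: June 22, 2003 + 93 days = September 23, 2003.
September 23, 2003 is a Tuesday and not a day on which the insurer's offices are closed, so no extension applies.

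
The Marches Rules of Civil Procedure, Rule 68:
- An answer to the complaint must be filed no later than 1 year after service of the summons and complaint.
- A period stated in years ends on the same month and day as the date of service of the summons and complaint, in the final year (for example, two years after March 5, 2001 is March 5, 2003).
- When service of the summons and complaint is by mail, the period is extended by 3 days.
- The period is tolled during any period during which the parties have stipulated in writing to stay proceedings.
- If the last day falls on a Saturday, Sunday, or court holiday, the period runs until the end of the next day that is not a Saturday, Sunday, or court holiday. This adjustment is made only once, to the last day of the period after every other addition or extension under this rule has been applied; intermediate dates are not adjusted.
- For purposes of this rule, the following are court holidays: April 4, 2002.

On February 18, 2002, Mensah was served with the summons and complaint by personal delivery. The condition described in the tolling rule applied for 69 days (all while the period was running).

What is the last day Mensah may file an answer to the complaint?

1 year after February 18, 2002 is February 18, 2003.
Service was not by mail, so no mail extension applies.
Tolling adds 69 days: February 18, 2003 + 69 days = April 28, 2003.
April 28, 2003 is a Monday and not a court holiday, so no extension applies.

April 28, 2003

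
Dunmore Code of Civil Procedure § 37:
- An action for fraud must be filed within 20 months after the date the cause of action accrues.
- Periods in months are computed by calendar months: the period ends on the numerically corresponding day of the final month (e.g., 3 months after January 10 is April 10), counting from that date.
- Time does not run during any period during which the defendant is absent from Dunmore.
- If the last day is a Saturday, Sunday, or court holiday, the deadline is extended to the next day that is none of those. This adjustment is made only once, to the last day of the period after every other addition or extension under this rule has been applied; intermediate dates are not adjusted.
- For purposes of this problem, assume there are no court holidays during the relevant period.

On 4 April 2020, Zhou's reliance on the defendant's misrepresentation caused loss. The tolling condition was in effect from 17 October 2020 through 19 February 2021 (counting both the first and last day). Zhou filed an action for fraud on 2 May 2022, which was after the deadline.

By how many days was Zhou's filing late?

20 months after 4 April 2020 is December 4, 2021.
From October 17, 2020 through February 19, 2021 inclusive is 126 days; tolling adds 126 days: December 4, 2021 + 126 days = April 9, 2022.
April 9, 2022 is Saturday; April 10, 2022 is Sunday. The next qualifying day is April 11, 2022.
The deadline is April 11, 2022; from April 11, 2022 to May 2, 2022 is 21 days.

21 days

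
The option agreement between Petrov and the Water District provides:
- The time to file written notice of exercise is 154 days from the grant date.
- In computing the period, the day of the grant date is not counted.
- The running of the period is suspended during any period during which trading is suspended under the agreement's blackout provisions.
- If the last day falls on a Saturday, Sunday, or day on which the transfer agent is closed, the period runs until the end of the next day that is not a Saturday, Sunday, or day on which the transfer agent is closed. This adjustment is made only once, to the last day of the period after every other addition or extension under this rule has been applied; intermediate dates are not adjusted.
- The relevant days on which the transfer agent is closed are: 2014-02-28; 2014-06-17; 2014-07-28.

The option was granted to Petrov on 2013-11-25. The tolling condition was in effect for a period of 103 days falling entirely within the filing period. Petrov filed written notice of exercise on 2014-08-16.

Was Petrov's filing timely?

154 days after 2013-11-25 is April 28, 2014.
Tolling adds 103 days: April 28, 2014 + 103 days = August 9, 2014.
August 9, 2014 is Saturday; August 10, 2014 is Sunday. The next qualifying day is August 11, 2014.
The deadline is August 11, 2014; the filing on August 16, 2014 is after that date.

No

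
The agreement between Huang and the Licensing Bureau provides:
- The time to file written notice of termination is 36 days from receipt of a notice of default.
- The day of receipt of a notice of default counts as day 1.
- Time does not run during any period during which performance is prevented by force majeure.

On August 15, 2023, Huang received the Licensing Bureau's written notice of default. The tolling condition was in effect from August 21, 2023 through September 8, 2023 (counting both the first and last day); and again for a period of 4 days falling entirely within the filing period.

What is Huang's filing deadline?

Counting August 15, 2023 as day 1, day 36 is September 19, 2023.
From August 21, 2023 through September 8, 2023 inclusive is 19 days; tolling adds 19 days: September 19, 2023 + 19 days = October 8, 2023.
Tolling adds 4 days: October 8, 2023 + 4 days = October 12, 2023.

October 12, 2023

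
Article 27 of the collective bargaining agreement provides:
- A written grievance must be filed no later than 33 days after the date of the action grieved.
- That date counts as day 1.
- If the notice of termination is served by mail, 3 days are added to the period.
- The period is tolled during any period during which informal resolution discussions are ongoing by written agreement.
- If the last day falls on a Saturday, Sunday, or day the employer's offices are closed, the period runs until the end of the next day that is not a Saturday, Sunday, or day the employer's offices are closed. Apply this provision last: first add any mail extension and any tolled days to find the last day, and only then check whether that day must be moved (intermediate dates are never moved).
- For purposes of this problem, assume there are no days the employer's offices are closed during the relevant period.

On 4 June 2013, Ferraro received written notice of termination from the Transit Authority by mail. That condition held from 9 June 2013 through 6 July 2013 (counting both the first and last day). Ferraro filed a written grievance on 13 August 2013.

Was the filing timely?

No

Counting 4 June 2013 as day 1, day 33 is July 6, 2013.
Service was by mail, adding 3 days: July 6, 2013 + 3 days = July 9, 2013.
From June 9, 2013 through July 6, 2013 inclusive is 28 days; tolling adds 28 days: July 9, 2013 + 28 days = August 6, 2013.
August 6, 2013 is a Tuesday and not a day the employer's offices are closed, so no extension applies.
The deadline is August 6, 2013; the filing on August 13, 2013 is after that date.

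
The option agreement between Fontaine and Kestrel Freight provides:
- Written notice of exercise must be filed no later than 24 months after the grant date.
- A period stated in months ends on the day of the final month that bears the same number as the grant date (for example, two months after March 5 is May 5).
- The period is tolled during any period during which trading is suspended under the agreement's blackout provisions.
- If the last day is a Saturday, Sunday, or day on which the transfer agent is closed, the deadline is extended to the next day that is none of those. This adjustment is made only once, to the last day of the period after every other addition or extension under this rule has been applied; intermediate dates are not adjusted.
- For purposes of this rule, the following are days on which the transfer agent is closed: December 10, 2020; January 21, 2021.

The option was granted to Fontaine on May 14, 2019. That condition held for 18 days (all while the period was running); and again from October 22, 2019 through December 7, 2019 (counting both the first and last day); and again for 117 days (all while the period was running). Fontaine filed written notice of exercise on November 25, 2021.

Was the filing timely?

No

24 months after May 14, 2019 is May 14, 2021.
Tolling adds 18 days: May 14, 2021 + 18 days = June 1, 2021.
From October 22, 2019 through December 7, 2019 inclusive is 47 days; tolling adds 47 days: June 1, 2021 + 47 days = July 18, 2021.
Tolling adds 117 days: July 18, 2021 + 117 days = November 12, 2021.
November 12, 2021 is a Friday and not a day on which the transfer agent is closed, so no extension applies.
The deadline is November 12, 2021; the filing on November 25, 2021 is after that date.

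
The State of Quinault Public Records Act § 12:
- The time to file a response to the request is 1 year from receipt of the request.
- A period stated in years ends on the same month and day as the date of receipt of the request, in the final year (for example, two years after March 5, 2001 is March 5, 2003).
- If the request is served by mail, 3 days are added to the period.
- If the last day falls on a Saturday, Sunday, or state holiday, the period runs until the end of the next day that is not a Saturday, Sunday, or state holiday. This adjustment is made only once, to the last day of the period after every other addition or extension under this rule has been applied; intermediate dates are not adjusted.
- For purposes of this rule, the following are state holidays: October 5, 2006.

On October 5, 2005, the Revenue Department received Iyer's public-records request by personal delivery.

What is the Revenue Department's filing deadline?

October 6, 2006

1 year after October 5, 2005 is October 5, 2006.
Service was not by mail, so no mail extension applies.
October 5, 2006 is a listed holiday. The next qualifying day is October 6, 2006.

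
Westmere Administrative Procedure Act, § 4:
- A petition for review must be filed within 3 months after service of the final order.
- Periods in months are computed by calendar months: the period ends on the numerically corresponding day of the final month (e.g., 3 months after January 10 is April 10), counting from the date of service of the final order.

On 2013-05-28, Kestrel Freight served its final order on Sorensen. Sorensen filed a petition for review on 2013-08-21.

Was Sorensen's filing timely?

Yes

3 months after 2013-05-28 is August 28, 2013.
The deadline is August 28, 2013; the filing on August 21, 2013 is on or before that date.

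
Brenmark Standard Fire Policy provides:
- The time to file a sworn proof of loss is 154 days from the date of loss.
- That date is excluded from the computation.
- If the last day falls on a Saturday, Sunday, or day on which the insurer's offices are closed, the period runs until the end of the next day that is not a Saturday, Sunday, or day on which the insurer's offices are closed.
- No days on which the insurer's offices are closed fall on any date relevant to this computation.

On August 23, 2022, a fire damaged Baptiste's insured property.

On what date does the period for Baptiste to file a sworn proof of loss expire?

154 days after August 23, 2022 is January 24, 2023.
January 24, 2023 is a Tuesday and not a day on which the insurer's offices are closed, so no extension applies.

January 24, 2023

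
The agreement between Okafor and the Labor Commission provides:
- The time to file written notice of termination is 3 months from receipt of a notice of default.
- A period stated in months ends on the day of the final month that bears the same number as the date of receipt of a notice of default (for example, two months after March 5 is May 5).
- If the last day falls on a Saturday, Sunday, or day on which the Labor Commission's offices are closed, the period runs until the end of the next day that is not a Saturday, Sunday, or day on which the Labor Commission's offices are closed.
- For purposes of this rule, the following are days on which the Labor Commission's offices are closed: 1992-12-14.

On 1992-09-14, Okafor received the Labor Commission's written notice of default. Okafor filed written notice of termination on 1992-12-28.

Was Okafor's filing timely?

No

3 months after 1992-09-14 is December 14, 1992.
December 14, 1992 is a listed holiday. The next qualifying day is December 15, 1992.
The deadline is December 15, 1992; the filing on December 28, 1992 is after that date.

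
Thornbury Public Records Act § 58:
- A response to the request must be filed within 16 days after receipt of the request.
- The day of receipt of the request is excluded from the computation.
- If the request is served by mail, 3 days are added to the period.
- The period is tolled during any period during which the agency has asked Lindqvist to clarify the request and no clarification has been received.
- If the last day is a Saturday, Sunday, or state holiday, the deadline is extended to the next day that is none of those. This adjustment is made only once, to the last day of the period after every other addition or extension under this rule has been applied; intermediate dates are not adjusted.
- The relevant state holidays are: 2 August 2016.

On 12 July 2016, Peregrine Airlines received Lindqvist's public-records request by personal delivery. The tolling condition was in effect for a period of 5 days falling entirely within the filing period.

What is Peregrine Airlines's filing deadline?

August 3, 2016

16 days after 12 July 2016 is July 28, 2016.
Service was not by mail, so no mail extension applies.
Tolling adds 5 days: July 28, 2016 + 5 days = August 2, 2016.
August 2, 2016 is a listed holiday. The next qualifying day is August 3, 2016.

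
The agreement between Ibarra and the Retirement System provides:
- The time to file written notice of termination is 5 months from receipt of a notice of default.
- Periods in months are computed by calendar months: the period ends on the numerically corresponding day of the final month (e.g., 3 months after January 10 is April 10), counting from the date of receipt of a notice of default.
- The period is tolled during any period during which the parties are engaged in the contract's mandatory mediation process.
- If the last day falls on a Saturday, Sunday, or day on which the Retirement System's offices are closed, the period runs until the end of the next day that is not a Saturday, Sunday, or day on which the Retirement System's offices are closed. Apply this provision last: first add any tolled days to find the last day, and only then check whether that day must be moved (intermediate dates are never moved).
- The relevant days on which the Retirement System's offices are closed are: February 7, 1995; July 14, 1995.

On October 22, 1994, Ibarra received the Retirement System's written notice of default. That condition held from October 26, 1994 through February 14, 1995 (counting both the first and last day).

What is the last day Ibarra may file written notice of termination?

5 months after October 22, 1994 is March 22, 1995.
From October 26, 1994 through February 14, 1995 inclusive is 112 days; tolling adds 112 days: March 22, 1995 + 112 days = July 12, 1995.
July 12, 1995 is a Wednesday and not a day on which the Retirement System's offices are closed, so no extension applies.

July 12, 1995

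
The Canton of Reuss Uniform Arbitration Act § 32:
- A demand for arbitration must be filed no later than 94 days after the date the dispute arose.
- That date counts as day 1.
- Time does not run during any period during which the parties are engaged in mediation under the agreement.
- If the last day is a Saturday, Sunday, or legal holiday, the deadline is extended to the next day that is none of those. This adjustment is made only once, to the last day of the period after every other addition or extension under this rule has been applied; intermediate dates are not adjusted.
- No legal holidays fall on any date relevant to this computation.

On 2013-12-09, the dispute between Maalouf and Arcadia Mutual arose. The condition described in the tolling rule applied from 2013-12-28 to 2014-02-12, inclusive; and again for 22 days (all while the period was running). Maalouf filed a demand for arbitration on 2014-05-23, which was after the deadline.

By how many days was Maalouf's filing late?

Counting 2013-12-09 as day 1, day 94 is March 12, 2014.
From December 28, 2013 through February 12, 2014 inclusive is 47 days; tolling adds 47 days: March 12, 2014 + 47 days = April 28, 2014.
Tolling adds 22 days: April 28, 2014 + 22 days = May 20, 2014.
May 20, 2014 is a Tuesday and not a legal holiday, so no extension applies.
The deadline is May 20, 2014; from May 20, 2014 to May 23, 2014 is 3 days.

3 days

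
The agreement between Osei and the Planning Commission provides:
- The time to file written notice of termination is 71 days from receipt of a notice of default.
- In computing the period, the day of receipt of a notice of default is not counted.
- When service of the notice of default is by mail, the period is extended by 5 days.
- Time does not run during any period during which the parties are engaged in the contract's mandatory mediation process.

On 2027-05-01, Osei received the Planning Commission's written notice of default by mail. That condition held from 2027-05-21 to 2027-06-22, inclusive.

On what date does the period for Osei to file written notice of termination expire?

71 days after 2027-05-01 is July 11, 2027.
Service was by mail, adding 5 days: July 11, 2027 + 5 days = July 16, 2027.
From May 21, 2027 through June 22, 2027 inclusive is 33 days; tolling adds 33 days: July 16, 2027 + 33 days = August 18, 2027.

August 18, 2027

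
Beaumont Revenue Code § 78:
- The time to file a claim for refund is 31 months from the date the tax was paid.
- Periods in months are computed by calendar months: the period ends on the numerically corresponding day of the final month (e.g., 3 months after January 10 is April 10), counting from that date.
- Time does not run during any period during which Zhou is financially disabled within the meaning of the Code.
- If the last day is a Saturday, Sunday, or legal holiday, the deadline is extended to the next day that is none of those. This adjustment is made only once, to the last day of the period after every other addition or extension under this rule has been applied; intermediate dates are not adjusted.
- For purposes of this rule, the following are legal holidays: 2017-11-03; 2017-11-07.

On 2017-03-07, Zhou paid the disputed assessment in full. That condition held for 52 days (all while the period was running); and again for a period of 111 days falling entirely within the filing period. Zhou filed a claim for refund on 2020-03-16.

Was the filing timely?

Yes

31 months after 2017-03-07 is October 7, 2019.
Tolling adds 52 days: October 7, 2019 + 52 days = November 28, 2019.
Tolling adds 111 days: November 28, 2019 + 111 days = March 18, 2020.
March 18, 2020 is a Wednesday and not a legal holiday, so no extension applies.
The deadline is March 18, 2020; the filing on March 16, 2020 is on or before that date.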